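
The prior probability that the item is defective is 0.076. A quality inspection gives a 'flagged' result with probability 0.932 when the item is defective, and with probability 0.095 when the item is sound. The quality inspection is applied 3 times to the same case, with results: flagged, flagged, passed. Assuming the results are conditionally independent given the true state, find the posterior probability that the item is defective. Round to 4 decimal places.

Let H be the event that the item is defective; start with P(H) = 0.076. P('flagged'|H) = 0.932, P('flagged'|¬H) = 0.095.
Update on result 1 ('flagged'): P(H) ← 0.932·0.0760 / (0.932·0.0760 + 0.095·0.9240) = 0.070832/0.15861 = 0.4466.
Update on result 2 ('flagged'): P(H) ← 0.932·0.4466 / (0.932·0.4466 + 0.095·0.5534) = 0.41621/0.46878 = 0.8878.
Update on result 3 ('passed'): P(H) ← 0.068·0.8878 / (0.068·0.8878 + 0.905·0.1122) = 0.060374/0.16187 = 0.3730.

Posterior P(H) ≈ 0.3730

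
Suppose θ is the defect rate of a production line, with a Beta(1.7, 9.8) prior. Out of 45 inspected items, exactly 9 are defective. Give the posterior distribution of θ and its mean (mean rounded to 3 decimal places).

Posterior: Beta(10.7, 45.8); mean ≈ 0.189

The binomial likelihood is conjugate to the Beta prior: with 9 successes and 36 failures, the posterior is Beta(1.7+9, 9.8+36) = Beta(10.7, 45.8).
Posterior mean = α/(α+β) = 10.7/56.5 = 0.189.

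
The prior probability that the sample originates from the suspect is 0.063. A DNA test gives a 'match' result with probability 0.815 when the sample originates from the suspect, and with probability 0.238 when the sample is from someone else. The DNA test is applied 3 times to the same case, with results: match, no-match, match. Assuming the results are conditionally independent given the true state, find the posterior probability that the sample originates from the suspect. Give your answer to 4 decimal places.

Posterior P(H) ≈ 0.1607

With H the event that the sample originates from the suspect, the joint likelihood of the observed sequence is P(data|H) = 0.815·0.185·0.815 = 0.12288 and P(data|¬H) = 0.238·0.762·0.238 = 0.043163.
Bayes: P(H|data) = 0.063·0.12288 / (0.063·0.12288 + 0.937·0.043163) = 0.0077415/0.048185 = 0.1607.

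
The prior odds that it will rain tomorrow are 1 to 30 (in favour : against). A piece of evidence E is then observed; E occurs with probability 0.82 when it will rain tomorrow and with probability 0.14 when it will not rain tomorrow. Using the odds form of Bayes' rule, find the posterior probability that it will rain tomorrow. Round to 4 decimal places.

Posterior probability ≈ 0.1633

Prior odds = 1/30 = 0.033333.
Likelihood ratio for E = 0.82/0.14 = 5.8571.
Posterior odds = prior odds × LR = 0.19524.
Posterior probability = odds/(1+odds) = 0.19524/1.1952 = 0.1633.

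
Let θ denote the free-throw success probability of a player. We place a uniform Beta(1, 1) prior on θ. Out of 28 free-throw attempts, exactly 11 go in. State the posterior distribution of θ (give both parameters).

Posterior: Beta(12, 18)

Observing 11 successes and 17 failures updates Beta(1, 1) by adding the success and failure counts to the two shape parameters: α = 1+11 = 12, β = 1+17 = 18.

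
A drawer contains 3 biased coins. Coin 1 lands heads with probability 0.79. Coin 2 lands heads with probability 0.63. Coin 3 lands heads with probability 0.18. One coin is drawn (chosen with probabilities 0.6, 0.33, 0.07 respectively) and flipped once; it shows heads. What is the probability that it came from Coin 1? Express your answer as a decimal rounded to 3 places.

Posterior probability ≈ 0.683

Tabulate prior·likelihood by source: [1] prior 0.6, lik 0.79, product 0.4740; [2] prior 0.33, lik 0.63, product 0.2079; [3] prior 0.07, lik 0.18, product 0.01260.
Normalizing constant = 0.69450; the posterior for Coin 1 is its product over the sum, 0.4740/0.69450 = 0.683.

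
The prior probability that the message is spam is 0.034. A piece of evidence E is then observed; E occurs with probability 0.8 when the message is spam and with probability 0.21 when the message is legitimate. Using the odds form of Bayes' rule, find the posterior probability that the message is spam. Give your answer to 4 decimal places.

Prior odds = 0.034/(1−0.034) = 0.035197. In log-odds, ln(0.035197) = -3.3468.
Add log likelihood ratio: ln(3.8095) = 1.3375.
Posterior log-odds = -2.0093, so posterior odds = exp(-2.0093) = 0.13408. Converting, P(H|E) = 0.13408/1.1341 = 0.1182.

Posterior probability ≈ 0.1182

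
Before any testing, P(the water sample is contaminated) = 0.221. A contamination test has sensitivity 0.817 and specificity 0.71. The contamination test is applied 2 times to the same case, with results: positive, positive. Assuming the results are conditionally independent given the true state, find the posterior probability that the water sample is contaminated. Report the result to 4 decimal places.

Let H be the event that the water sample is contaminated; start with P(H) = 0.221. P('positive'|H) = 0.817, P('positive'|¬H) = 0.29.
Update on result 1 ('positive'): P(H) ← 0.817·0.2210 / (0.817·0.2210 + 0.29·0.7790) = 0.18056/0.40647 = 0.4442.
Update on result 2 ('positive'): P(H) ← 0.817·0.4442 / (0.817·0.4442 + 0.29·0.5558) = 0.36292/0.52410 = 0.6925.

Posterior P(H) ≈ 0.6925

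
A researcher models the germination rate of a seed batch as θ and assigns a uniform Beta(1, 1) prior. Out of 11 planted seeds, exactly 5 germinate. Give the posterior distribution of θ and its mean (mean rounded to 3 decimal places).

Observing 5 successes and 6 failures updates Beta(1, 1) by adding the success and failure counts to the two shape parameters: α = 1+5 = 6, β = 1+6 = 7.
Posterior mean = α/(α+β) = 6/13 = 0.462.

Posterior: Beta(6, 7); mean ≈ 0.462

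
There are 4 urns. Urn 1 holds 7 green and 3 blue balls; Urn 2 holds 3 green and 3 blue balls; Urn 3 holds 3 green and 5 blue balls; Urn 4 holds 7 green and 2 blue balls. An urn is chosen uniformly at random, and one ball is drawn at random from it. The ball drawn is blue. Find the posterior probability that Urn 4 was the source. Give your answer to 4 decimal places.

Tabulate prior·likelihood by source: [1] prior 0.25, lik 0.3, product 0.07500; [2] prior 0.25, lik 0.5, product 0.1250; [3] prior 0.25, lik 0.625, product 0.1562; [4] prior 0.25, lik 0.2222, product 0.05556.
Normalizing constant = 0.41181; the posterior for Urn 4 is its product over the sum, 0.05556/0.41181 = 0.1349.

Posterior probability ≈ 0.1349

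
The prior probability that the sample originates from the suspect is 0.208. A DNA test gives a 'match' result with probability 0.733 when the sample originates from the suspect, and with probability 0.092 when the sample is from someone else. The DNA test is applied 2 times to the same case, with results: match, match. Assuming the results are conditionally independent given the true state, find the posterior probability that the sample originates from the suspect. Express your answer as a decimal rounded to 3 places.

With H the event that the sample originates from the suspect, the joint likelihood of the observed sequence is P(data|H) = 0.733·0.733 = 0.53729 and P(data|¬H) = 0.092·0.092 = 0.0084640.
Bayes: P(H|data) = 0.208·0.53729 / (0.208·0.53729 + 0.792·0.0084640) = 0.11176/0.11846 = 0.9434.

Posterior P(H) ≈ 0.943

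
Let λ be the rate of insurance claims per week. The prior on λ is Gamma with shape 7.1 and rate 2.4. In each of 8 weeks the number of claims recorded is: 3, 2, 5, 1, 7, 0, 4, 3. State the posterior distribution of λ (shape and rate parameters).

Posterior: Gamma(shape=32.1, rate=10.4)

The Poisson likelihood adds the total count to the shape and the number of exposure periods to the rate. Here ∑xᵢ = 25 and n = 8, so shape 7.1→32.1 and rate 2.4→10.4.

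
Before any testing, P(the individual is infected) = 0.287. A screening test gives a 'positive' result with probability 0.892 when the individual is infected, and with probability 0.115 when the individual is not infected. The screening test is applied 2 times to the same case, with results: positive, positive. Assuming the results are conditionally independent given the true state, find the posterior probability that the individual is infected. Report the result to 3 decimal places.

Let H be the event that the individual is infected; start with P(H) = 0.287. P('positive'|H) = 0.892, P('positive'|¬H) = 0.115.
Update on result 1 ('positive'): P(H) ← 0.892·0.2870 / (0.892·0.2870 + 0.115·0.7130) = 0.25600/0.33800 = 0.7574.
Update on result 2 ('positive'): P(H) ← 0.892·0.7574 / (0.892·0.7574 + 0.115·0.2426) = 0.67561/0.70351 = 0.9603.

Posterior P(H) ≈ 0.960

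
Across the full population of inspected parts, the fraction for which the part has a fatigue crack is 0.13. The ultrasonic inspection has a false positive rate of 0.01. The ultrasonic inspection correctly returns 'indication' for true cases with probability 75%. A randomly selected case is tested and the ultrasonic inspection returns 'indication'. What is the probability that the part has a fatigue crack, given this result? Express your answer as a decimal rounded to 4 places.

Let H be the event that the part has a fatigue crack. P(H) = 0.13, so P(¬H) = 0.87. With E the 'indication' result, P(E|H) = 0.75 and P(E|¬H) = 0.01.
P(E) = 0.75·0.13 + 0.01·0.87 = 0.097500 + 0.0087000 = 0.10620.
By Bayes' theorem, P(H|E) = 0.097500 / 0.10620 = 0.9181.

P(H | E) ≈ 0.9181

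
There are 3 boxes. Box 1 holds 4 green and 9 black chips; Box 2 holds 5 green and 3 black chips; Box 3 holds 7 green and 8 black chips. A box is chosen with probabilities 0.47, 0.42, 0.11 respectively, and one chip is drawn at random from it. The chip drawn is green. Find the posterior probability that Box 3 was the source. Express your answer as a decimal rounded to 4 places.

Posterior probability ≈ 0.1120

P(green|Box 1) = 0.3077; P(green|Box 2) = 0.625; P(green|Box 3) = 0.4667.
Prior × likelihood for each source: 0.47·0.3077=0.1446, 0.42·0.625=0.2625, 0.11·0.4667=0.05133. Summing gives P(green) = 0.45845.
P(Box 3 | green) = 0.05133 / 0.45845 = 0.1120.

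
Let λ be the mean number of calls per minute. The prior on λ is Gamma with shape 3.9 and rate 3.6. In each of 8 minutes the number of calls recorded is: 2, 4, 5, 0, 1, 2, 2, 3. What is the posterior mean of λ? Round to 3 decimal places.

Total count ∑xᵢ = 19 over n = 8 minutes.
Gamma is conjugate to the Poisson likelihood: posterior is Gamma(shape = 3.9+19 = 22.9, rate = 3.6+8 = 11.6).
E[λ | data] = 22.9/11.6 = 1.974.

Posterior mean ≈ 1.974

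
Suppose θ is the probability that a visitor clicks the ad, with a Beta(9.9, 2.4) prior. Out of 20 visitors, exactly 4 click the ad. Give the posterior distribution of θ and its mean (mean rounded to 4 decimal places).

Posterior: Beta(13.9, 18.4); mean ≈ 0.4303

Observing 4 successes and 16 failures updates Beta(9.9, 2.4) by adding the success and failure counts to the two shape parameters: α = 9.9+4 = 13.9, β = 2.4+16 = 18.4.
Posterior mean = α/(α+β) = 13.9/32.3 = 0.4303.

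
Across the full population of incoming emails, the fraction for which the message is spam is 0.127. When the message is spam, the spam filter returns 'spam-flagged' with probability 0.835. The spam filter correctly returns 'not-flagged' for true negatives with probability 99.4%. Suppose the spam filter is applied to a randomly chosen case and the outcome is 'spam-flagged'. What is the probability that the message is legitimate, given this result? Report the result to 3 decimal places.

Let H be the event that the message is spam. P(H) = 0.127, so P(¬H) = 0.873. With E the 'spam-flagged' result, P(E|H) = 0.835 and P(E|¬H) = 0.006.
P(E) = 0.835·0.127 + 0.006·0.873 = 0.10605 + 0.0052380 = 0.11128.
By Bayes' theorem, P(H|E) = 0.10605 / 0.11128 = 0.953. Hence P(¬H|E) = 1 − 0.953 = 0.047.

P(¬H | E) ≈ 0.047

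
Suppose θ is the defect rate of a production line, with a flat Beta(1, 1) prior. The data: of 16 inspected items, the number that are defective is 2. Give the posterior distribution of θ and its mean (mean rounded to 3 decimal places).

Posterior: Beta(3, 15); mean ≈ 0.167

The binomial likelihood is conjugate to the Beta prior: with 2 successes and 14 failures, the posterior is Beta(1+2, 1+14) = Beta(3, 15).
E[θ | data] = 3/(3+15) = 0.167.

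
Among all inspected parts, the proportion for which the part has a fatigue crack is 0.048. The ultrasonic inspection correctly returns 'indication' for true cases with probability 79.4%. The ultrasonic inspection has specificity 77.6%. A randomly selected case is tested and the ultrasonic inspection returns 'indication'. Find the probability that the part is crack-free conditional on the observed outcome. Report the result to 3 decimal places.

P(¬H | E) ≈ 0.848

Write H for 'the part has a fatigue crack'. Prior odds H:¬H = 0.048/0.952 = 0.050420. For the 'indication' outcome, the likelihood ratio is 0.794/0.224 = 3.5446.
Posterior odds = 0.050420 × 3.5446 = 0.17872, so P(H|E) = 0.17872/(1+0.17872) = 0.152. Then P(¬H|E) = 1 − 0.152 = 0.848.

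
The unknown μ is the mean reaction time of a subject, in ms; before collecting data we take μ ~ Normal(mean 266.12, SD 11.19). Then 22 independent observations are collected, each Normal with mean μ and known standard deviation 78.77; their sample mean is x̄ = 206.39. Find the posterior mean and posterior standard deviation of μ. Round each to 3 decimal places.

Posterior mean ≈ 247.755; posterior SD ≈ 9.312

Prior precision 1/τ₀² = 1/11.19² = 0.00798619; data precision n/σ² = 22/78.77² = 0.00354569.
Posterior precision = 0.00798619 + 0.00354569 = 0.0115319, giving posterior SD = 1/√0.0115319 = 9.312.
Posterior mean = (0.00798619·266.12 + 0.00354569·206.39) / 0.0115319 = 247.755.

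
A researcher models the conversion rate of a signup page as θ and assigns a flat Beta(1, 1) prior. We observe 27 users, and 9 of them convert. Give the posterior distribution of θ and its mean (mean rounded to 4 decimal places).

Observing 9 successes and 18 failures updates Beta(1, 1) by adding the success and failure counts to the two shape parameters: α = 1+9 = 10, β = 1+18 = 19.
Posterior mean = α/(α+β) = 10/29 = 0.3448.

Posterior: Beta(10, 19); mean ≈ 0.3448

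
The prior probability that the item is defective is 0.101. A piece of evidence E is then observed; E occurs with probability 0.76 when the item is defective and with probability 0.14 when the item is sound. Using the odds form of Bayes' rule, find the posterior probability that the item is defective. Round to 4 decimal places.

Prior odds = 0.101/(1−0.101) = 0.11235.
Likelihood ratio for E = 0.76/0.14 = 5.4286.
Posterior odds = prior odds × LR = 0.60988.
Posterior probability = odds/(1+odds) = 0.60988/1.6099 = 0.3788.

Posterior probability ≈ 0.3788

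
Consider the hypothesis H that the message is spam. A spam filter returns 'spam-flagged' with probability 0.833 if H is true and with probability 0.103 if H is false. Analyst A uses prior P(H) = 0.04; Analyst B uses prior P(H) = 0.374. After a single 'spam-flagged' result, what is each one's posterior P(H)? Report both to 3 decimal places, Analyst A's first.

The likelihood ratio for a 'spam-flagged' result is 0.833/0.103 = 8.0874.
Analyst A: prior odds 0.04/0.96 = 0.041667; posterior odds 0.33697; posterior probability 0.252.
Analyst B: prior odds 0.374/0.626 = 0.59744; posterior odds 4.8318; posterior probability 0.829.

Analyst A: 0.252; Analyst B: 0.829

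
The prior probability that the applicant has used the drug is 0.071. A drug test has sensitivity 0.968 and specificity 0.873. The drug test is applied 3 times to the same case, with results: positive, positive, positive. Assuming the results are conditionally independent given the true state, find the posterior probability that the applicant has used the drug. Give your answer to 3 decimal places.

Let H be the event that the applicant has used the drug; start with P(H) = 0.071. P('positive'|H) = 0.968, P('positive'|¬H) = 0.127.
Update on result 1 ('positive'): P(H) ← 0.968·0.0710 / (0.968·0.0710 + 0.127·0.9290) = 0.068728/0.18671 = 0.3681.
Update on result 2 ('positive'): P(H) ← 0.968·0.3681 / (0.968·0.3681 + 0.127·0.6319) = 0.35632/0.43657 = 0.8162.
Update on result 3 ('positive'): P(H) ← 0.968·0.8162 / (0.968·0.8162 + 0.127·0.1838) = 0.79006/0.81341 = 0.9713.

Posterior P(H) ≈ 0.971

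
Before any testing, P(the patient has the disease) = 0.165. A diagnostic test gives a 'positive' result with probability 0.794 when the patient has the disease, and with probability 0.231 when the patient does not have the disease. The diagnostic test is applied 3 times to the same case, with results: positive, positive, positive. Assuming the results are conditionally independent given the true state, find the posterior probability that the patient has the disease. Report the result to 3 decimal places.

With H the event that the patient has the disease, the joint likelihood of the observed sequence is P(data|H) = 0.794·0.794·0.794 = 0.50057 and P(data|¬H) = 0.231·0.231·0.231 = 0.012326.
Bayes: P(H|data) = 0.165·0.50057 / (0.165·0.50057 + 0.835·0.012326) = 0.082593/0.092886 = 0.8892.

Posterior P(H) ≈ 0.889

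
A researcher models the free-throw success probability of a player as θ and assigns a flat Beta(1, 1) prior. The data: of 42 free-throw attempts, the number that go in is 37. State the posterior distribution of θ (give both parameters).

Posterior: Beta(38, 6)

Observing 37 successes and 5 failures updates Beta(1, 1) by adding the success and failure counts to the two shape parameters: α = 1+37 = 38, β = 1+5 = 6.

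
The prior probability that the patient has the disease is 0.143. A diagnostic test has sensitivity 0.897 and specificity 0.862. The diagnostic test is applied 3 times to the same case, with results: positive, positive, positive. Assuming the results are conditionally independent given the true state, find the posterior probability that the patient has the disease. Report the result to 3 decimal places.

Posterior P(H) ≈ 0.979

Let H be the event that the patient has the disease; start with P(H) = 0.143. P('positive'|H) = 0.897, P('positive'|¬H) = 0.138.
Update on result 1 ('positive'): P(H) ← 0.897·0.1430 / (0.897·0.1430 + 0.138·0.8570) = 0.12827/0.24654 = 0.5203.
Update on result 2 ('positive'): P(H) ← 0.897·0.5203 / (0.897·0.5203 + 0.138·0.4797) = 0.46670/0.53290 = 0.8758.
Update on result 3 ('positive'): P(H) ← 0.897·0.8758 / (0.897·0.8758 + 0.138·0.1242) = 0.78557/0.80271 = 0.9786.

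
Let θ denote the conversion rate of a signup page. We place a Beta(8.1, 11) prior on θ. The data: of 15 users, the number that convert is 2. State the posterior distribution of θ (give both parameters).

The binomial likelihood is conjugate to the Beta prior: with 2 successes and 13 failures, the posterior is Beta(8.1+2, 11+13) = Beta(10.1, 24).

Posterior: Beta(10.1, 24)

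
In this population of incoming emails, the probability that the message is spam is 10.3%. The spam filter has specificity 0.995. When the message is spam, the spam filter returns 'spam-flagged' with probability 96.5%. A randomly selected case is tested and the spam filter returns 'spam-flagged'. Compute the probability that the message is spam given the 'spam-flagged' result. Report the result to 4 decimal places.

P(H | E) ≈ 0.9568

Let H be the event that the message is spam. P(H) = 0.103, so P(¬H) = 0.897. With E the 'spam-flagged' result, P(E|H) = 0.965 and P(E|¬H) = 0.005.
P(E) = 0.965·0.103 + 0.005·0.897 = 0.099395 + 0.0044850 = 0.10388.
By Bayes' theorem, P(H|E) = 0.099395 / 0.10388 = 0.9568.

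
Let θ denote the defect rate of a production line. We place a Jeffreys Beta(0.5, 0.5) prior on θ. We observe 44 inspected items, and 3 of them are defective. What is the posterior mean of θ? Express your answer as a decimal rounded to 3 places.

Observing 3 successes and 41 failures updates Beta(0.5, 0.5) by adding the success and failure counts to the two shape parameters: α = 0.5+3 = 3.5, β = 0.5+41 = 41.5.
E[θ | data] = 3.5/(3.5+41.5) = 0.078.

Posterior mean ≈ 0.078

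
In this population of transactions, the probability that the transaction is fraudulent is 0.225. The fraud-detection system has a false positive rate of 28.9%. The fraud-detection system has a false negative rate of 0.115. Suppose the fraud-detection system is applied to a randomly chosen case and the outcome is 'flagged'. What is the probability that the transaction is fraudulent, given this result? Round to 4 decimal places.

P(H | E) ≈ 0.4706

Write H for 'the transaction is fraudulent'. Prior odds H:¬H = 0.225/0.775 = 0.29032. For the 'flagged' outcome, the likelihood ratio is 0.885/0.289 = 3.0623.
Posterior odds = 0.29032 × 3.0623 = 0.88905, so P(H|E) = 0.88905/(1+0.88905) = 0.4706.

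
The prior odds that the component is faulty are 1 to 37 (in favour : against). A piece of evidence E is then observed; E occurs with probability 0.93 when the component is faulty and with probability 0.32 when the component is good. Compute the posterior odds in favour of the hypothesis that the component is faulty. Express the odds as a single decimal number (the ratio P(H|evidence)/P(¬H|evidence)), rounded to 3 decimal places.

Prior odds = 1/37 = 0.027027. In log-odds, ln(0.027027) = -3.6109.
Add log likelihood ratio: ln(2.9062) = 1.0669.
Posterior log-odds = -2.5441, so posterior odds = exp(-2.5441) = 0.078547.

Posterior odds ≈ 0.079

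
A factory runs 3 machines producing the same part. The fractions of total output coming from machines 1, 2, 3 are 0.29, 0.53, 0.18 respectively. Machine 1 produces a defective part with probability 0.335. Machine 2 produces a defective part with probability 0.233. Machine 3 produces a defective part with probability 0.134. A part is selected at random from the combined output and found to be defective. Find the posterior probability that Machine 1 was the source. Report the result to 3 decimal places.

P(defective|M1) = 0.335; P(defective|M2) = 0.233; P(defective|M3) = 0.134.
Prior × likelihood for each source: 0.29·0.335=0.09715, 0.53·0.233=0.1235, 0.18·0.134=0.02412. Summing gives P(defective) = 0.24476.
P(Machine 1 | defective) = 0.09715 / 0.24476 = 0.397.

Posterior probability ≈ 0.397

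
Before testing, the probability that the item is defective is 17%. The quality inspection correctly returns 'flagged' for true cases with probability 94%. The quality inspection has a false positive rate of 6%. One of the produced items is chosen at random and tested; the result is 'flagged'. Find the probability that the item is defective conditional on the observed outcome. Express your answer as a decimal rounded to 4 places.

Let H be the event that the item is defective. P(H) = 0.17, so P(¬H) = 0.83. With E the 'flagged' result, P(E|H) = 0.94 and P(E|¬H) = 0.06.
P(E) = 0.94·0.17 + 0.06·0.83 = 0.15980 + 0.049800 = 0.20960.
By Bayes' theorem, P(H|E) = 0.15980 / 0.20960 = 0.7624.

P(H | E) ≈ 0.7624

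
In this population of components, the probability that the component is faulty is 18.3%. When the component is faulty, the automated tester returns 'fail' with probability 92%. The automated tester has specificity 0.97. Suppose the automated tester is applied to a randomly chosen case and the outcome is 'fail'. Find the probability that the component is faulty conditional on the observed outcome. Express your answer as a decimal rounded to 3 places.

P(H | E) ≈ 0.873

Let H be the event that the component is faulty. P(H) = 0.183, so P(¬H) = 0.817. With E the 'fail' result, P(E|H) = 0.92 and P(E|¬H) = 0.03.
P(E) = 0.92·0.183 + 0.03·0.817 = 0.16836 + 0.024510 = 0.19287.
By Bayes' theorem, P(H|E) = 0.16836 / 0.19287 = 0.873.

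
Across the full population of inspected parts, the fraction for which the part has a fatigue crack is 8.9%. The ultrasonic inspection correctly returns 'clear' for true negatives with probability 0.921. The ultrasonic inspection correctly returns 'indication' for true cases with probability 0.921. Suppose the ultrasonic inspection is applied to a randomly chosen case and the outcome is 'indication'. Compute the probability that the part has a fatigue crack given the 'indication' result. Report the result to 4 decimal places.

P(H | E) ≈ 0.5325

Let H be the event that the part has a fatigue crack. P(H) = 0.089, so P(¬H) = 0.911. With E the 'indication' result, P(E|H) = 0.921 and P(E|¬H) = 0.079.
P(E) = 0.921·0.089 + 0.079·0.911 = 0.081969 + 0.071969 = 0.15394.
By Bayes' theorem, P(H|E) = 0.081969 / 0.15394 = 0.5325.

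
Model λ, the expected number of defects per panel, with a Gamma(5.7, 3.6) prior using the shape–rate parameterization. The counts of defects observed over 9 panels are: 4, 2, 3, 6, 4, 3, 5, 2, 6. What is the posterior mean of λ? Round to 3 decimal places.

Posterior mean ≈ 3.230

Total count ∑xᵢ = 35 over n = 9 panels.
Gamma is conjugate to the Poisson likelihood: posterior is Gamma(shape = 5.7+35 = 40.7, rate = 3.6+9 = 12.6).
Posterior mean = shape/rate = 40.7/12.6 = 3.230.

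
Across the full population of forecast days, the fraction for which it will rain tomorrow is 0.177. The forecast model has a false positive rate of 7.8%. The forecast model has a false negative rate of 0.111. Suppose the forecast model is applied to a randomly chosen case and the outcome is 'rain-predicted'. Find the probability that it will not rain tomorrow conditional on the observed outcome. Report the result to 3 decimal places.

Write H for 'it will rain tomorrow'. Prior odds H:¬H = 0.177/0.823 = 0.21507. For the 'rain-predicted' outcome, the likelihood ratio is 0.889/0.078 = 11.397.
Posterior odds = 0.21507 × 11.397 = 2.4512, so P(H|E) = 2.4512/(1+2.4512) = 0.710. Then P(¬H|E) = 1 − 0.710 = 0.290.

P(¬H | E) ≈ 0.290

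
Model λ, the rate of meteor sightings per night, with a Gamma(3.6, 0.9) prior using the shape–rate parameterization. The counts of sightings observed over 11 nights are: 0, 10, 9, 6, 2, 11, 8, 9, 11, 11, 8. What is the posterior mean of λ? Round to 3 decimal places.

Posterior mean ≈ 7.445

Total count ∑xᵢ = 85 over n = 11 nights.
Gamma is conjugate to the Poisson likelihood: posterior is Gamma(shape = 3.6+85 = 88.6, rate = 0.9+11 = 11.9).
E[λ | data] = 88.6/11.9 = 7.445.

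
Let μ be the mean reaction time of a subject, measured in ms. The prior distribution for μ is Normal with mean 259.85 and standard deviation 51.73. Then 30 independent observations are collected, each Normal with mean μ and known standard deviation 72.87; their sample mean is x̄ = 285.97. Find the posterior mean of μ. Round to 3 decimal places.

Posterior mean ≈ 284.350

Prior precision 1/τ₀² = 1/51.73² = 0.00037369; data precision n/σ² = 30/72.87² = 0.00564968.
Posterior precision = 0.00037369 + 0.00564968 = 0.00602337.
Posterior mean = (0.00037369·259.85 + 0.00564968·285.97) / 0.00602337 = 284.350.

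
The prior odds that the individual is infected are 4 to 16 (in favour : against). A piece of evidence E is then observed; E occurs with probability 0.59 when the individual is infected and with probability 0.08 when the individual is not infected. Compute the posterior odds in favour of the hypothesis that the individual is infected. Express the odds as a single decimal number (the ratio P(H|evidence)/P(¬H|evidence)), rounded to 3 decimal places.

Prior odds = 4/16 = 0.25000. In log-odds, ln(0.25000) = -1.3863.
Add log likelihood ratio: ln(7.3750) = 1.9981.
Posterior log-odds = 0.61180, so posterior odds = exp(0.61180) = 1.8437.

Posterior odds ≈ 1.844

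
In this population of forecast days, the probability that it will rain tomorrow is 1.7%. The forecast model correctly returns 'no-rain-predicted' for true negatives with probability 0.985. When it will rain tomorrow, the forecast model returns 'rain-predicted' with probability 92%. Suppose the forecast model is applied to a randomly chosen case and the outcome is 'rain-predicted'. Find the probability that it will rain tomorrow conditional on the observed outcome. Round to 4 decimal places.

P(H | E) ≈ 0.5147

Let H be the event that it will rain tomorrow. P(H) = 0.017, so P(¬H) = 0.983. With E the 'rain-predicted' result, P(E|H) = 0.92 and P(E|¬H) = 0.015.
P(E) = 0.92·0.017 + 0.015·0.983 = 0.015640 + 0.014745 = 0.030385.
By Bayes' theorem, P(H|E) = 0.015640 / 0.030385 = 0.5147.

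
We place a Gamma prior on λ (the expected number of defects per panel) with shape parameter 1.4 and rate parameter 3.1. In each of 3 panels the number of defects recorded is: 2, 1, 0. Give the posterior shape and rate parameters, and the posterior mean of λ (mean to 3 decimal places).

Posterior: Gamma(shape=4.4, rate=6.1); mean ≈ 0.721

The Poisson likelihood adds the total count to the shape and the number of exposure periods to the rate. Here ∑xᵢ = 3 and n = 3, so shape 1.4→4.4 and rate 3.1→6.1.
E[λ | data] = 4.4/6.1 = 0.721.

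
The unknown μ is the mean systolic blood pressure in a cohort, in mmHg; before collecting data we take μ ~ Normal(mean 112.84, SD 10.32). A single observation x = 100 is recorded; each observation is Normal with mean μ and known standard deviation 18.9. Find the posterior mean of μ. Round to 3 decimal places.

Posterior mean ≈ 109.891

Prior precision 1/τ₀² = 1/10.32² = 0.00938946; data precision n/σ² = 1/18.9² = 0.00279947.
Posterior precision = 0.00938946 + 0.00279947 = 0.0121889.
Posterior mean = (0.00938946·112.84 + 0.00279947·100) / 0.0121889 = 109.891.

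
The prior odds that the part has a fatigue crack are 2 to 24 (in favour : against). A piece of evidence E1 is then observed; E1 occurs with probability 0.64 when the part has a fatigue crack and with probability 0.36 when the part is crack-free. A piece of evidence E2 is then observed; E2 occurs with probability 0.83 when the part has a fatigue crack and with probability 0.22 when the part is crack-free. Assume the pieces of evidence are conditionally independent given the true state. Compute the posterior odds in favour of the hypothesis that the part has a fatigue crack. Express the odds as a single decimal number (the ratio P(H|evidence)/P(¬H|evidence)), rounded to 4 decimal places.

Posterior odds ≈ 0.5589

Prior odds = 2/24 = 0.083333.
Likelihood ratio for E1 = 0.64/0.36 = 1.7778.
Likelihood ratio for E2 = 0.83/0.22 = 3.7727.
Posterior odds = prior odds × LR₁ × LR₂ = 0.55892.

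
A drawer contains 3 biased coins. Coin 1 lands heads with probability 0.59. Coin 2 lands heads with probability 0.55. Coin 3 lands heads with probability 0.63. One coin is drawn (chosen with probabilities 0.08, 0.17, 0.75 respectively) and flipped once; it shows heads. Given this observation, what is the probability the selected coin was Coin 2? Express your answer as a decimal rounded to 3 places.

Posterior probability ≈ 0.152

P(heads|C1) = 0.59; P(heads|C2) = 0.55; P(heads|C3) = 0.63.
Prior × likelihood for each source: 0.08·0.59=0.04720, 0.17·0.55=0.09350, 0.75·0.63=0.4725. Summing gives P(heads) = 0.61320.
P(Coin 2 | heads) = 0.09350 / 0.61320 = 0.152.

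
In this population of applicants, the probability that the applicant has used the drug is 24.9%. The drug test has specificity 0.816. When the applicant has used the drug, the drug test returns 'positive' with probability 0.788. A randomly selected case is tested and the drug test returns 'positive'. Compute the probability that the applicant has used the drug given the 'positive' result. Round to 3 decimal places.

Write H for 'the applicant has used the drug'. Prior odds H:¬H = 0.249/0.751 = 0.33156. For the 'positive' outcome, the likelihood ratio is 0.788/0.184 = 4.2826.
Posterior odds = 0.33156 × 4.2826 = 1.4199, so P(H|E) = 1.4199/(1+1.4199) = 0.587.

P(H | E) ≈ 0.587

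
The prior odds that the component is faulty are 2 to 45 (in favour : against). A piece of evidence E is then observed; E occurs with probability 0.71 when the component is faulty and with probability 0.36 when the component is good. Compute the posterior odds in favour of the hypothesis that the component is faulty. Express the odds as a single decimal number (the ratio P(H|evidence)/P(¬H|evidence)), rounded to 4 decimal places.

Posterior odds ≈ 0.0877

Prior odds = 2/45 = 0.044444. In log-odds, ln(0.044444) = -3.1135.
Add log likelihood ratio: ln(1.9722) = 0.67916.
Posterior log-odds = -2.4344, so posterior odds = exp(-2.4344) = 0.087654.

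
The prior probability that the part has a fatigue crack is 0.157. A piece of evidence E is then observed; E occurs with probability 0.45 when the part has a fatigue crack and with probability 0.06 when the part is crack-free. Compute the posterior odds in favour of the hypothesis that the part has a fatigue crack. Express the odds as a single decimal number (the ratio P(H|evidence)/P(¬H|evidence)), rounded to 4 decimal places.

Posterior odds ≈ 1.3968

Prior odds = 0.157/(1−0.157) = 0.18624. In log-odds, ln(0.18624) = -1.6807.
Add log likelihood ratio: ln(7.5000) = 2.0149.
Posterior log-odds = 0.33418, so posterior odds = exp(0.33418) = 1.3968.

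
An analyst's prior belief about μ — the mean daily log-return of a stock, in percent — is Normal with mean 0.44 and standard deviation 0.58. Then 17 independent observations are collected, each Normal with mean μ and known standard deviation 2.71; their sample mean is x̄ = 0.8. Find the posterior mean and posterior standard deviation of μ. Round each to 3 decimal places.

Posterior mean ≈ 0.598; posterior SD ≈ 0.435

With known σ, the Normal prior is conjugate. Weight on the data is w = (n/σ²)/(n/σ² + 1/τ₀²) = 2.31478/(2.31478+2.97265) = 0.43779.
Posterior mean = w·x̄ + (1−w)·μ₀ = 0.43779·0.8 + 0.56221·0.44 = 0.598. Posterior variance = 1/(2.31478+2.97265) = 0.189128, so SD = 0.435.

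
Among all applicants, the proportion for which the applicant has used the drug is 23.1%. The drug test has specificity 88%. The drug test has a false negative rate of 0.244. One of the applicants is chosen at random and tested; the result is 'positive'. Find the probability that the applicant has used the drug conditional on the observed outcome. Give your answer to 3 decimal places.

P(H | E) ≈ 0.654

Let H be the event that the applicant has used the drug. P(H) = 0.231, so P(¬H) = 0.769. With E the 'positive' result, P(E|H) = 0.756 and P(E|¬H) = 0.12.
P(E) = 0.756·0.231 + 0.12·0.769 = 0.17464 + 0.092280 = 0.26692.
By Bayes' theorem, P(H|E) = 0.17464 / 0.26692 = 0.654.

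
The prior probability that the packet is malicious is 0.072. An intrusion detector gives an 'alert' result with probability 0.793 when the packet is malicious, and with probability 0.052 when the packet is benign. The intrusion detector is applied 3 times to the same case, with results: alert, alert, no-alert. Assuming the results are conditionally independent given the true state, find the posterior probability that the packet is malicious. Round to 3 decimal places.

Posterior P(H) ≈ 0.798

With H the event that the packet is malicious, the joint likelihood of the observed sequence is P(data|H) = 0.793·0.793·0.207 = 0.13017 and P(data|¬H) = 0.052·0.052·0.948 = 0.0025634.
Bayes: P(H|data) = 0.072·0.13017 / (0.072·0.13017 + 0.928·0.0025634) = 0.0093724/0.011751 = 0.7976.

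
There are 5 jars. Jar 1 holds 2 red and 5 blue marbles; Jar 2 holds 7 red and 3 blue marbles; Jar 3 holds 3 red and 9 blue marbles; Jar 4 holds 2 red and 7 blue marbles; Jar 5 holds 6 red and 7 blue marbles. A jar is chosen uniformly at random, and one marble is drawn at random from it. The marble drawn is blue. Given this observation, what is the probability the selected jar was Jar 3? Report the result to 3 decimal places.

Posterior probability ≈ 0.243

P(blue|Jar 1) = 0.7143; P(blue|Jar 2) = 0.3; P(blue|Jar 3) = 0.75; P(blue|Jar 4) = 0.7778; P(blue|Jar 5) = 0.5385.
Prior × likelihood for each source: 0.2·0.7143=0.1429, 0.2·0.3=0.06000, 0.2·0.75=0.1500, 0.2·0.7778=0.1556, 0.2·0.5385=0.1077. Summing gives P(blue) = 0.61611.
P(Jar 3 | blue) = 0.1500 / 0.61611 = 0.243.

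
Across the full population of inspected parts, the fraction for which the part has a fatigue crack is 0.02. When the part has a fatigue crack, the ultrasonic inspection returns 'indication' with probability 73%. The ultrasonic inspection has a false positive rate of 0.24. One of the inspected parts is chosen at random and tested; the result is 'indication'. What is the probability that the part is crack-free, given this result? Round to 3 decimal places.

Write H for 'the part has a fatigue crack'. Prior odds H:¬H = 0.02/0.98 = 0.020408. For the 'indication' outcome, the likelihood ratio is 0.73/0.24 = 3.0417.
Posterior odds = 0.020408 × 3.0417 = 0.062075, so P(H|E) = 0.062075/(1+0.062075) = 0.058. Then P(¬H|E) = 1 − 0.058 = 0.942.

P(¬H | E) ≈ 0.942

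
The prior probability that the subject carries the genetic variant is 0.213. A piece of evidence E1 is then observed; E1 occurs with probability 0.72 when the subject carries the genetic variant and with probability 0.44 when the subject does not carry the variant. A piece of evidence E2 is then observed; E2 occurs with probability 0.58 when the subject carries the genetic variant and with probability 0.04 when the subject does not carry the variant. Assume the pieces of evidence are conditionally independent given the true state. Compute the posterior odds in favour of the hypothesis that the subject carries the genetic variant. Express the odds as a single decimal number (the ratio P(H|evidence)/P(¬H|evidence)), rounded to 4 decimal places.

Prior odds = 0.213/(1−0.213) = 0.27065. In log-odds, ln(0.27065) = -1.3069.
Add log likelihood ratios: ln(1.6364) + ln(14.500) = 3.1666.
Posterior log-odds = 1.8597, so posterior odds = exp(1.8597) = 6.4217.

Posterior odds ≈ 6.4217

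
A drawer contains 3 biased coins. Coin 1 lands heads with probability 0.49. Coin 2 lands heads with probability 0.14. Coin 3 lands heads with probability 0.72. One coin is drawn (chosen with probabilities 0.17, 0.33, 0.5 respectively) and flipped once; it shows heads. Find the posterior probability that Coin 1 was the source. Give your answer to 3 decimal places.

P(heads|C1) = 0.49; P(heads|C2) = 0.14; P(heads|C3) = 0.72.
Prior × likelihood for each source: 0.17·0.49=0.08330, 0.33·0.14=0.04620, 0.5·0.72=0.3600. Summing gives P(heads) = 0.48950.
P(Coin 1 | heads) = 0.08330 / 0.48950 = 0.170.

Posterior probability ≈ 0.170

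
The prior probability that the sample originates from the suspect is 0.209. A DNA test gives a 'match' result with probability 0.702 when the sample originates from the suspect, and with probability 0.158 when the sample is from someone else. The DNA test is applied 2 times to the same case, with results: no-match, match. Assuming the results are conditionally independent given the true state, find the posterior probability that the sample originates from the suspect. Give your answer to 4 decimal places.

Posterior P(H) ≈ 0.2935

Let H be the event that the sample originates from the suspect; start with P(H) = 0.209. P('match'|H) = 0.702, P('match'|¬H) = 0.158.
Update on result 1 ('no-match'): P(H) ← 0.298·0.2090 / (0.298·0.2090 + 0.842·0.7910) = 0.062282/0.72830 = 0.0855.
Update on result 2 ('match'): P(H) ← 0.702·0.0855 / (0.702·0.0855 + 0.158·0.9145) = 0.060033/0.20452 = 0.2935.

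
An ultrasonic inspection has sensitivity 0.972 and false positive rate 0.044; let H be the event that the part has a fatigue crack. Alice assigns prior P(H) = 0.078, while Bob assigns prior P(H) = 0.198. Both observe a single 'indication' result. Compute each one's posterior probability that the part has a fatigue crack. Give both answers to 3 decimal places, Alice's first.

The likelihood ratio for an 'indication' result is 0.972/0.044 = 22.091.
Alice: prior odds 0.078/0.922 = 0.084599; posterior odds 1.8689; posterior probability 0.651.
Bob: prior odds 0.198/0.802 = 0.24688; posterior odds 5.4539; posterior probability 0.845.

Alice: 0.651; Bob: 0.845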